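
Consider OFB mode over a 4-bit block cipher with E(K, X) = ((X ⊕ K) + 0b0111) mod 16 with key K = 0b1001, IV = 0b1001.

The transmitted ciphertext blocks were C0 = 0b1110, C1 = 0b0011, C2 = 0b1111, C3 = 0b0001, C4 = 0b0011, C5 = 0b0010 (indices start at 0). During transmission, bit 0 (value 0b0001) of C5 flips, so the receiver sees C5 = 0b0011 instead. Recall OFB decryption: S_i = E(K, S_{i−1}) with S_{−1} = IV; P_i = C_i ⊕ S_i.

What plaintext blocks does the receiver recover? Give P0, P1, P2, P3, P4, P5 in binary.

Only C5 changed, to 0b0011. In OFB, a change in C_i flips the same bit in P_i only; the keystream is unaffected. Decrypting the received ciphertext:
P0: S = E(K, 0b1001) = 0b0111; 0b1110 ⊕ 0b0111 = 0b1001.
P1: S = E(K, 0b0111) = 0b0101; 0b0011 ⊕ 0b0101 = 0b0110.
P2: S = E(K, 0b0101) = 0b0011; 0b1111 ⊕ 0b0011 = 0b1100.
P3: S = E(K, 0b0011) = 0b0001; 0b0001 ⊕ 0b0001 = 0b0000.
P4: S = E(K, 0b0001) = 0b1111; 0b0011 ⊕ 0b1111 = 0b1100.
P5: S = E(K, 0b1111) = 0b1101; 0b0011 ⊕ 0b1101 = 0b1110.
Blocks that differ from the original plaintext: P5.

P0 = 0b1001, P1 = 0b0110, P2 = 0b1100, P3 = 0b0000, P4 = 0b1100, P5 = 0b1110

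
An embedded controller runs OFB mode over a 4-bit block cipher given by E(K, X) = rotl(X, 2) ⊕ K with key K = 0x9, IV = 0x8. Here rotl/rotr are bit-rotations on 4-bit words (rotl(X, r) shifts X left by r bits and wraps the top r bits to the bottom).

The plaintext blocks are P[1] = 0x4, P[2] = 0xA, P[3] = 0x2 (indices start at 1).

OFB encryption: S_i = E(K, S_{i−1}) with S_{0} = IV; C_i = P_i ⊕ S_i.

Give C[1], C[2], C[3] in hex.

C[1] = 0xF, C[2] = 0xD, C[3] = 0x6

C[1]: S = E(K, 0x8) = 0xB; 0x4 ⊕ 0xB = 0xF.
C[2]: S = E(K, 0xB) = 0x7; 0xA ⊕ 0x7 = 0xD.
C[3]: S = E(K, 0x7) = 0x4; 0x2 ⊕ 0x4 = 0x6.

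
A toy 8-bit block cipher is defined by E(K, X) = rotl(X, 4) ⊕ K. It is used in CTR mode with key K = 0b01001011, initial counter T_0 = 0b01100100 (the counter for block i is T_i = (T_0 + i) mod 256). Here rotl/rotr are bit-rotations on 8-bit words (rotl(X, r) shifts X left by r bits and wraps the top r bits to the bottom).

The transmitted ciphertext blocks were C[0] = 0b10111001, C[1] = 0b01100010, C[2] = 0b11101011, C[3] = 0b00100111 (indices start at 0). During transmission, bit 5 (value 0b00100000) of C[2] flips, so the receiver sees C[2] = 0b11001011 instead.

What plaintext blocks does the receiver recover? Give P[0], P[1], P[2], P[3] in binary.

P[0] = 0b10110100, P[1] = 0b01111111, P[2] = 0b11100110, P[3] = 0b00011010

CTR decryption: S_i = E(K, T_i) where T_i is the counter for block i; P_i = C_i ⊕ S_i.
Only C[2] changed, to 0b11001011. In CTR, a change in C_i flips the same bit in P_i only; the keystream is unaffected. Decrypting the received ciphertext:
P[0]: T = 0b01100100, S = E(K, T) = 0b00001101; 0b10111001 ⊕ 0b00001101 = 0b10110100.
P[1]: T = 0b01100101, S = E(K, T) = 0b00011101; 0b01100010 ⊕ 0b00011101 = 0b01111111.
P[2]: T = 0b01100110, S = E(K, T) = 0b00101101; 0b11001011 ⊕ 0b00101101 = 0b11100110.
P[3]: T = 0b01100111, S = E(K, T) = 0b00111101; 0b00100111 ⊕ 0b00111101 = 0b00011010.
Blocks that differ from the original plaintext: P[2].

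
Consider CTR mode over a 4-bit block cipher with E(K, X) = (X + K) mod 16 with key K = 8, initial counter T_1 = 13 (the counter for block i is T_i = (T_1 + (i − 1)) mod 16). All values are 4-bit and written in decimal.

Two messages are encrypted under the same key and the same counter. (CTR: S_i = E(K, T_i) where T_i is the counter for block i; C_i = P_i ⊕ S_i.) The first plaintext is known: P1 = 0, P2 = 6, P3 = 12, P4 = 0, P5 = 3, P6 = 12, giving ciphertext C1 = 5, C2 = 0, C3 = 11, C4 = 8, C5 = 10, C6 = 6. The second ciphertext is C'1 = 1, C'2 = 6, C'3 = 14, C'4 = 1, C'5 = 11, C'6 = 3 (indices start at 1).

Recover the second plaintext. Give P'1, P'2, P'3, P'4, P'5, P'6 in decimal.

In CTR with a reused counter, both messages share the same keystream S_i, so C_i ⊕ C'_i = P_i ⊕ P'_i and thus P'_i = P_i ⊕ C_i ⊕ C'_i.
P'1: 0 ⊕ 5 ⊕ 1 = 4.
P'2: 6 ⊕ 0 ⊕ 6 = 0.
P'3: 12 ⊕ 11 ⊕ 14 = 9.
P'4: 0 ⊕ 8 ⊕ 1 = 9.
P'5: 3 ⊕ 10 ⊕ 11 = 2.
P'6: 12 ⊕ 6 ⊕ 3 = 9.

P'1 = 4, P'2 = 0, P'3 = 9, P'4 = 9, P'5 = 2, P'6 = 9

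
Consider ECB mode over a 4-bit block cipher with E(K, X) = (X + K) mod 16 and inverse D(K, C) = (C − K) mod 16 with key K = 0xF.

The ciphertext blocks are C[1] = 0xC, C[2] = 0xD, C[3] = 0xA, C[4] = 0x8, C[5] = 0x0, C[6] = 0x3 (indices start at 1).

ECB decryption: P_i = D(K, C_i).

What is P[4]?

P[4] = 0x9

P[4]: D(K, 0x8) = 0x9.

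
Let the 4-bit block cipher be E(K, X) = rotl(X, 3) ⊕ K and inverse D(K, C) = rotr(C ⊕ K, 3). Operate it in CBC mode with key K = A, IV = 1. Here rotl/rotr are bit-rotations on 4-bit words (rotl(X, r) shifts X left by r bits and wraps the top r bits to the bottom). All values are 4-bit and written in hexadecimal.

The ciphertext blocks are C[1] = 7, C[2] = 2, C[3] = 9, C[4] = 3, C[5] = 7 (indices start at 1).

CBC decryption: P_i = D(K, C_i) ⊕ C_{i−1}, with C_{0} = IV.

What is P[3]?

P[3] = 4

P[3]: D(K, 9) = 6; 6 ⊕ 2 = 4.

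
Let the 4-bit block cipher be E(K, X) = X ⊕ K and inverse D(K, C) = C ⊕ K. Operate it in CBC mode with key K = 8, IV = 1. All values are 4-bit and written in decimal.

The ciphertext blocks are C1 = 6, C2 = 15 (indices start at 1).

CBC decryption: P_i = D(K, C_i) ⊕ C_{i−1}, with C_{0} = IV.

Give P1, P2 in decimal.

P1: D(K, 6) = 14; 14 ⊕ 1 = 15.
P2: D(K, 15) = 7; 7 ⊕ 6 = 1.

P1 = 15, P2 = 1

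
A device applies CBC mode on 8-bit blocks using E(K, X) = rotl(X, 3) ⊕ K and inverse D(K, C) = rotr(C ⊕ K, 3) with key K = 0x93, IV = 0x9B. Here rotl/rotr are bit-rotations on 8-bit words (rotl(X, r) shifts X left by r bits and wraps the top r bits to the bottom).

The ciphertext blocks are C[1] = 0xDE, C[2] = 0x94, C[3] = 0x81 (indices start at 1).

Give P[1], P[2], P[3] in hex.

P[1] = 0x32, P[2] = 0x3E, P[3] = 0xD6

CBC decryption: P_i = D(K, C_i) ⊕ C_{i−1}, with C_{0} = IV.
P[1]: D(K, 0xDE) = 0xA9; 0xA9 ⊕ 0x9B = 0x32.
P[2]: D(K, 0x94) = 0xE0; 0xE0 ⊕ 0xDE = 0x3E.
P[3]: D(K, 0x81) = 0x42; 0x42 ⊕ 0x94 = 0xD6.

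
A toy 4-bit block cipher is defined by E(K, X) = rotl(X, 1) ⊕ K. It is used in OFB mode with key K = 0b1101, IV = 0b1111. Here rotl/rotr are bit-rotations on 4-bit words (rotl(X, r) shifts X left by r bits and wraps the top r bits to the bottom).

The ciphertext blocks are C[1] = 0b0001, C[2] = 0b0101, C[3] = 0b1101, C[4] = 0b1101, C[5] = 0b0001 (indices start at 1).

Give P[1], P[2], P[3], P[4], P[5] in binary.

P[1] = 0b0011, P[2] = 0b1100, P[3] = 0b0011, P[4] = 0b1101, P[5] = 0b1100

OFB decryption: S_i = E(K, S_{i−1}) with S_{0} = IV; P_i = C_i ⊕ S_i.
P[1]: S = E(K, 0b1111) = 0b0010; 0b0001 ⊕ 0b0010 = 0b0011.
P[2]: S = E(K, 0b0010) = 0b1001; 0b0101 ⊕ 0b1001 = 0b1100.
P[3]: S = E(K, 0b1001) = 0b1110; 0b1101 ⊕ 0b1110 = 0b0011.
P[4]: S = E(K, 0b1110) = 0b0000; 0b1101 ⊕ 0b0000 = 0b1101.
P[5]: S = E(K, 0b0000) = 0b1101; 0b0001 ⊕ 0b1101 = 0b1100.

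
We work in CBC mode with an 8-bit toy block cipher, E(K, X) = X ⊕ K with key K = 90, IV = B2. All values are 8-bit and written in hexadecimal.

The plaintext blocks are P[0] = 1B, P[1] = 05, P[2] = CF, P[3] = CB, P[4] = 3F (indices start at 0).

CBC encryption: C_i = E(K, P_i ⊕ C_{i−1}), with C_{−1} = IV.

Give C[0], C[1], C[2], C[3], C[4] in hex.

C[0]: P[0] ⊕ B2 = A9; E(K, A9) = 39.
C[1]: P[1] ⊕ 39 = 3C; E(K, 3C) = AC.
C[2]: P[2] ⊕ AC = 63; E(K, 63) = F3.
C[3]: P[3] ⊕ F3 = 38; E(K, 38) = A8.
C[4]: P[4] ⊕ A8 = 97; E(K, 97) = 07.

C[0] = 39, C[1] = AC, C[2] = F3, C[3] = A8, C[4] = 07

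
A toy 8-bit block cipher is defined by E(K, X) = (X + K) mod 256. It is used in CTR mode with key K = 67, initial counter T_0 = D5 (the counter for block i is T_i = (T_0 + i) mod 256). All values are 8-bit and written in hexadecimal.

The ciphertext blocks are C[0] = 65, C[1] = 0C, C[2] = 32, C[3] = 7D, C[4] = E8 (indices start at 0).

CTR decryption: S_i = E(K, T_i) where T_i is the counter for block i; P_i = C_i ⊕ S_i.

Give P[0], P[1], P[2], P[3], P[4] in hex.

P[0]: T = D5, S = E(K, T) = 3C; 65 ⊕ 3C = 59.
P[1]: T = D6, S = E(K, T) = 3D; 0C ⊕ 3D = 31.
P[2]: T = D7, S = E(K, T) = 3E; 32 ⊕ 3E = 0C.
P[3]: T = D8, S = E(K, T) = 3F; 7D ⊕ 3F = 42.
P[4]: T = D9, S = E(K, T) = 40; E8 ⊕ 40 = A8.

P[0] = 59, P[1] = 31, P[2] = 0C, P[3] = 42, P[4] = A8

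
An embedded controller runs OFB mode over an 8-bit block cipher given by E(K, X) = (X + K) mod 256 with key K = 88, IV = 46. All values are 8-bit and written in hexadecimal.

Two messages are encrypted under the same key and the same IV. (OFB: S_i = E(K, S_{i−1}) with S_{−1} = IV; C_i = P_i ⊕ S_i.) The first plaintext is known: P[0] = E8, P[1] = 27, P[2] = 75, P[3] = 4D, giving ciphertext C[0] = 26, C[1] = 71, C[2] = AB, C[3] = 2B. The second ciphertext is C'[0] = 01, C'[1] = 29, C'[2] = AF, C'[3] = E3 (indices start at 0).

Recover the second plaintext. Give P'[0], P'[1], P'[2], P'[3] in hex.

P'[0] = CF, P'[1] = 7F, P'[2] = 71, P'[3] = 85

In OFB with a reused IV, both messages share the same keystream S_i, so C_i ⊕ C'_i = P_i ⊕ P'_i and thus P'_i = P_i ⊕ C_i ⊕ C'_i.
P'[0]: E8 ⊕ 26 ⊕ 01 = CF.
P'[1]: 27 ⊕ 71 ⊕ 29 = 7F.
P'[2]: 75 ⊕ AB ⊕ AF = 71.
P'[3]: 4D ⊕ 2B ⊕ E3 = 85.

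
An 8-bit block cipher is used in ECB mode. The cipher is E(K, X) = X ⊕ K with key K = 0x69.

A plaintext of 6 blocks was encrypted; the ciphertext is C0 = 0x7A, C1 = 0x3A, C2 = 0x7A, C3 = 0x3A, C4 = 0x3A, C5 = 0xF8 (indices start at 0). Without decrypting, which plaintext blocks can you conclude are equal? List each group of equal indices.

ECB encrypts each block independently with the same key, so equal ciphertext blocks imply equal plaintext blocks.
C0 = C2 = 0x7A, so P0 = P2.
C1 = C3 = C4 = 0x3A, so P1 = P3 = P4.

P0 = P2; P1 = P3 = P4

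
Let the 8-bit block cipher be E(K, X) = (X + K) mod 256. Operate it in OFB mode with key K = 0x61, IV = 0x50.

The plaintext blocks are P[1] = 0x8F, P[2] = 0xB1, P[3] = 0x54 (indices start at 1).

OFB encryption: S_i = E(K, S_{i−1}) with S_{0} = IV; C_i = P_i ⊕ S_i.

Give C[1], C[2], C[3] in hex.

C[1]: S = E(K, 0x50) = 0xB1; 0x8F ⊕ 0xB1 = 0x3E.
C[2]: S = E(K, 0xB1) = 0x12; 0xB1 ⊕ 0x12 = 0xA3.
C[3]: S = E(K, 0x12) = 0x73; 0x54 ⊕ 0x73 = 0x27.

C[1] = 0x3E, C[2] = 0xA3, C[3] = 0x27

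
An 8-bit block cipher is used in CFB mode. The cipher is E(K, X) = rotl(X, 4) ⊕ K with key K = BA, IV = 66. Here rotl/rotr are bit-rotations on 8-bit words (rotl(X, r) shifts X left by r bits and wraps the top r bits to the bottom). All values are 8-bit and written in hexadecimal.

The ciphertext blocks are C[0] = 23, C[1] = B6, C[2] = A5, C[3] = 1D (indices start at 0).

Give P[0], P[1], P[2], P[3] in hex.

CFB decryption: P_i = C_i ⊕ E(K, C_{i−1}), with C_{−1} = IV.
P[0]: E(K, 66) = DC; 23 ⊕ DC = FF.
P[1]: E(K, 23) = 88; B6 ⊕ 88 = 3E.
P[2]: E(K, B6) = D1; A5 ⊕ D1 = 74.
P[3]: E(K, A5) = E0; 1D ⊕ E0 = FD.

P[0] = FF, P[1] = 3E, P[2] = 74, P[3] = FD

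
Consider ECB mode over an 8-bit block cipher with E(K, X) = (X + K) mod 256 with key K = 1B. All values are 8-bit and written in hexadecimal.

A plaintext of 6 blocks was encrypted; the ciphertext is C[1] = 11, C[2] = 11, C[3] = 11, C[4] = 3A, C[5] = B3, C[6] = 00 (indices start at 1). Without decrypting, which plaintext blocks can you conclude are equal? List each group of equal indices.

ECB encrypts each block independently with the same key, so equal ciphertext blocks imply equal plaintext blocks.
C[1] = C[2] = C[3] = 11, so P[1] = P[2] = P[3].

P[1] = P[2] = P[3]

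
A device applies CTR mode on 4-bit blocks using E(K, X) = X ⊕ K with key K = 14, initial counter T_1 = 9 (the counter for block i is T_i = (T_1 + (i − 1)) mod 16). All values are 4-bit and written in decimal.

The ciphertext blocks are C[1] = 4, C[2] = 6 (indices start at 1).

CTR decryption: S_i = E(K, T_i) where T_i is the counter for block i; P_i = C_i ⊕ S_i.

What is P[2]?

P[2]: T = 10, S = E(K, T) = 4; 6 ⊕ 4 = 2.

P[2] = 2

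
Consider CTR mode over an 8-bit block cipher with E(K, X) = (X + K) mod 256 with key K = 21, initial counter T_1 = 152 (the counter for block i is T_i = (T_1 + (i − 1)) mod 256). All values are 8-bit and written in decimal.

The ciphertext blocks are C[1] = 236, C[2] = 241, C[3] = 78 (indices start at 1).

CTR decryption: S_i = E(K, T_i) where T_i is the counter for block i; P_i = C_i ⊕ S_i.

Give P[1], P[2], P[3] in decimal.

P[1]: T = 152, S = E(K, T) = 173; 236 ⊕ 173 = 65.
P[2]: T = 153, S = E(K, T) = 174; 241 ⊕ 174 = 95.
P[3]: T = 154, S = E(K, T) = 175; 78 ⊕ 175 = 225.

P[1] = 65, P[2] = 95, P[3] = 225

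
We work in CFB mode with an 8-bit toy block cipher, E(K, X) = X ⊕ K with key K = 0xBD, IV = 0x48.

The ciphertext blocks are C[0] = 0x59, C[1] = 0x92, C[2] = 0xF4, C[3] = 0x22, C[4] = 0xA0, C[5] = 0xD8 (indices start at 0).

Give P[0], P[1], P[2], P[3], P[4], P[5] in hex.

CFB decryption: P_i = C_i ⊕ E(K, C_{i−1}), with C_{−1} = IV.
P[0]: E(K, 0x48) = 0xF5; 0x59 ⊕ 0xF5 = 0xAC.
P[1]: E(K, 0x59) = 0xE4; 0x92 ⊕ 0xE4 = 0x76.
P[2]: E(K, 0x92) = 0x2F; 0xF4 ⊕ 0x2F = 0xDB.
P[3]: E(K, 0xF4) = 0x49; 0x22 ⊕ 0x49 = 0x6B.
P[4]: E(K, 0x22) = 0x9F; 0xA0 ⊕ 0x9F = 0x3F.
P[5]: E(K, 0xA0) = 0x1D; 0xD8 ⊕ 0x1D = 0xC5.

P[0] = 0xAC, P[1] = 0x76, P[2] = 0xDB, P[3] = 0x6B, P[4] = 0x3F, P[5] = 0xC5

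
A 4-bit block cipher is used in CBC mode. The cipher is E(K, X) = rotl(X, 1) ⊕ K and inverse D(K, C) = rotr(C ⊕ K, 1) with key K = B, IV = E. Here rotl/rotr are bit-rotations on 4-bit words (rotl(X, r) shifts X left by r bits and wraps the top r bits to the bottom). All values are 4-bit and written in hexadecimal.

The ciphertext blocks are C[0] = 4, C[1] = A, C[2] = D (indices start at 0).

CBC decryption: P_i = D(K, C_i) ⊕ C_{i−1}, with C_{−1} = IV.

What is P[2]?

P[2]: D(K, D) = 3; 3 ⊕ A = 9.

P[2] = 9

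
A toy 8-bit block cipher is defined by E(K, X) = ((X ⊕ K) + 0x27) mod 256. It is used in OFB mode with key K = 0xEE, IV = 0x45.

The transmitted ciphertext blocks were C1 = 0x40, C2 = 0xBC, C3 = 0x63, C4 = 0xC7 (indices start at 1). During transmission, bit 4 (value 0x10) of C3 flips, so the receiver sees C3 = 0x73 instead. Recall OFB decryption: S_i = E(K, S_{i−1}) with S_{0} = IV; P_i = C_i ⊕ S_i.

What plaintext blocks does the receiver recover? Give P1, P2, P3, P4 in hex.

Only C3 changed, to 0x73. In OFB, a change in C_i flips the same bit in P_i only; the keystream is unaffected. Decrypting the received ciphertext:
P1: S = E(K, 0x45) = 0xD2; 0x40 ⊕ 0xD2 = 0x92.
P2: S = E(K, 0xD2) = 0x63; 0xBC ⊕ 0x63 = 0xDF.
P3: S = E(K, 0x63) = 0xB4; 0x73 ⊕ 0xB4 = 0xC7.
P4: S = E(K, 0xB4) = 0x81; 0xC7 ⊕ 0x81 = 0x46.
Blocks that differ from the original plaintext: P3.

P1 = 0x92, P2 = 0xDF, P3 = 0xC7, P4 = 0x46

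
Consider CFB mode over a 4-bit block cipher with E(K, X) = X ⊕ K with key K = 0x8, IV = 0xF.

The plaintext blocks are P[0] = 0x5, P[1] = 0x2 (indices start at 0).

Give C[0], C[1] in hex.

C[0] = 0x2, C[1] = 0x8

CFB encryption: C_i = P_i ⊕ E(K, C_{i−1}), with C_{−1} = IV.
C[0]: E(K, 0xF) = 0x7; 0x5 ⊕ 0x7 = 0x2.
C[1]: E(K, 0x2) = 0xA; 0x2 ⊕ 0xA = 0x8.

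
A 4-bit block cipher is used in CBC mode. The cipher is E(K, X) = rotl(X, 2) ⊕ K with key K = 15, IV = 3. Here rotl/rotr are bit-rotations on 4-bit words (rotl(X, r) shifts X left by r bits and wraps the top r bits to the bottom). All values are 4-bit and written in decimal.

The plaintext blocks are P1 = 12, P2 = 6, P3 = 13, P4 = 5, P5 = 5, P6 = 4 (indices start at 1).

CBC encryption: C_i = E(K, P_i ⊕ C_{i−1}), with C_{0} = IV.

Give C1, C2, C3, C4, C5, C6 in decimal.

C1 = 0, C2 = 6, C3 = 1, C4 = 14, C5 = 1, C6 = 10

C1: P1 ⊕ 3 = 15; E(K, 15) = 0.
C2: P2 ⊕ 0 = 6; E(K, 6) = 6.
C3: P3 ⊕ 6 = 11; E(K, 11) = 1.
C4: P4 ⊕ 1 = 4; E(K, 4) = 14.
C5: P5 ⊕ 14 = 11; E(K, 11) = 1.
C6: P6 ⊕ 1 = 5; E(K, 5) = 10.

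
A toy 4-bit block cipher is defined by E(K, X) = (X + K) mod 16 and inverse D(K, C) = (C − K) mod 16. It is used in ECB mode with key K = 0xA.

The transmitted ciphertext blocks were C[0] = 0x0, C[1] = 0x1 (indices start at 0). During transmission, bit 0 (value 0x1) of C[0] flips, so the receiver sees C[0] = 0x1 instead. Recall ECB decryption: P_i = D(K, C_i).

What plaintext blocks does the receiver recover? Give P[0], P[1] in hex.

P[0] = 0x7, P[1] = 0x7

Only C[0] changed, to 0x1. In ECB, a change in C_i affects only P_i. Decrypting the received ciphertext:
P[0]: D(K, 0x1) = 0x7.
P[1]: D(K, 0x1) = 0x7.
Blocks that differ from the original plaintext: P[0].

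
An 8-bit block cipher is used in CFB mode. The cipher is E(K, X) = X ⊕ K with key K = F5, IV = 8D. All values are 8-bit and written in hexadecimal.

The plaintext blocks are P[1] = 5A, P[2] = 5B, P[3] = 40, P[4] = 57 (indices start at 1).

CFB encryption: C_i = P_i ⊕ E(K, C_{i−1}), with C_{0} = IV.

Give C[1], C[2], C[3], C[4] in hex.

C[1] = 22, C[2] = 8C, C[3] = 39, C[4] = 9B

C[1]: E(K, 8D) = 78; 5A ⊕ 78 = 22.
C[2]: E(K, 22) = D7; 5B ⊕ D7 = 8C.
C[3]: E(K, 8C) = 79; 40 ⊕ 79 = 39.
C[4]: E(K, 39) = CC; 57 ⊕ CC = 9B.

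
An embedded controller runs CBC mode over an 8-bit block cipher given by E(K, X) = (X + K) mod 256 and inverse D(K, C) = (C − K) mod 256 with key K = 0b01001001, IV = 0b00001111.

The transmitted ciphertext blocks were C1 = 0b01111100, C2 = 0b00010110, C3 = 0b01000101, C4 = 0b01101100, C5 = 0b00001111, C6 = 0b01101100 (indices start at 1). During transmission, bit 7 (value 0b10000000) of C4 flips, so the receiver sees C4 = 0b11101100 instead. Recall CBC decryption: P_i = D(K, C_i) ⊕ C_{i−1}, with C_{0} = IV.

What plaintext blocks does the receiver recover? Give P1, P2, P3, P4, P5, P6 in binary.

Only C4 changed, to 0b11101100. In CBC, a change in C_i garbles P_i and flips the same bit in P_{i+1}. Decrypting the received ciphertext:
P1: D(K, 0b01111100) = 0b00110011; 0b00110011 ⊕ 0b00001111 = 0b00111100.
P2: D(K, 0b00010110) = 0b11001101; 0b11001101 ⊕ 0b01111100 = 0b10110001.
P3: D(K, 0b01000101) = 0b11111100; 0b11111100 ⊕ 0b00010110 = 0b11101010.
P4: D(K, 0b11101100) = 0b10100011; 0b10100011 ⊕ 0b01000101 = 0b11100110.
P5: D(K, 0b00001111) = 0b11000110; 0b11000110 ⊕ 0b11101100 = 0b00101010.
P6: D(K, 0b01101100) = 0b00100011; 0b00100011 ⊕ 0b00001111 = 0b00101100.
Blocks that differ from the original plaintext: P4, P5.

P1 = 0b00111100, P2 = 0b10110001, P3 = 0b11101010, P4 = 0b11100110, P5 = 0b00101010, P6 = 0b00101100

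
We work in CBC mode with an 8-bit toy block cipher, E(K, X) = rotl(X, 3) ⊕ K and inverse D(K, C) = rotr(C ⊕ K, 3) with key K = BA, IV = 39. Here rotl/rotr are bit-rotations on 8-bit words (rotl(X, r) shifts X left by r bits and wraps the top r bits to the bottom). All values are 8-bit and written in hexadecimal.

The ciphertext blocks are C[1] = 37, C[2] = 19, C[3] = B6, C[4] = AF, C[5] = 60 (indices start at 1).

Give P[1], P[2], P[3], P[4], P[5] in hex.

CBC decryption: P_i = D(K, C_i) ⊕ C_{i−1}, with C_{0} = IV.
P[1]: D(K, 37) = B1; B1 ⊕ 39 = 88.
P[2]: D(K, 19) = 74; 74 ⊕ 37 = 43.
P[3]: D(K, B6) = 81; 81 ⊕ 19 = 98.
P[4]: D(K, AF) = A2; A2 ⊕ B6 = 14.
P[5]: D(K, 60) = 5B; 5B ⊕ AF = F4.

P[1] = 88, P[2] = 43, P[3] = 98, P[4] = 14, P[5] = F4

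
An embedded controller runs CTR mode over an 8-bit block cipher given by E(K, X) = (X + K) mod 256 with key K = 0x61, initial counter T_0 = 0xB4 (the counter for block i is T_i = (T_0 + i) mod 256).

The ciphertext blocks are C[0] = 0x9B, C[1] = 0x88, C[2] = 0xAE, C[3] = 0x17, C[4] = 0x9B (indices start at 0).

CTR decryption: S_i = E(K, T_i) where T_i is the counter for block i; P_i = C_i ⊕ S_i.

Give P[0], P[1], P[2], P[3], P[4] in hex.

P[0]: T = 0xB4, S = E(K, T) = 0x15; 0x9B ⊕ 0x15 = 0x8E.
P[1]: T = 0xB5, S = E(K, T) = 0x16; 0x88 ⊕ 0x16 = 0x9E.
P[2]: T = 0xB6, S = E(K, T) = 0x17; 0xAE ⊕ 0x17 = 0xB9.
P[3]: T = 0xB7, S = E(K, T) = 0x18; 0x17 ⊕ 0x18 = 0x0F.
P[4]: T = 0xB8, S = E(K, T) = 0x19; 0x9B ⊕ 0x19 = 0x82.

P[0] = 0x8E, P[1] = 0x9E, P[2] = 0xB9, P[3] = 0x0F, P[4] = 0x82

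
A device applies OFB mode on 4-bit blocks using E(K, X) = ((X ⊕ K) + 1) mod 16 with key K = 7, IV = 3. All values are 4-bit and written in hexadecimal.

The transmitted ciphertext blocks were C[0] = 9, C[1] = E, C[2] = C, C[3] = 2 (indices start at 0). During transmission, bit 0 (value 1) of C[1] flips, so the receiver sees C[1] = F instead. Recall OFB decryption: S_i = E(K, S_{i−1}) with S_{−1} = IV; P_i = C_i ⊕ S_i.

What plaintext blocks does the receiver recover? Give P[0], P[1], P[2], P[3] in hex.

P[0] = C, P[1] = C, P[2] = 9, P[3] = 1

Only C[1] changed, to F. In OFB, a change in C_i flips the same bit in P_i only; the keystream is unaffected. Decrypting the received ciphertext:
P[0]: S = E(K, 3) = 5; 9 ⊕ 5 = C.
P[1]: S = E(K, 5) = 3; F ⊕ 3 = C.
P[2]: S = E(K, 3) = 5; C ⊕ 5 = 9.
P[3]: S = E(K, 5) = 3; 2 ⊕ 3 = 1.
Blocks that differ from the original plaintext: P[1].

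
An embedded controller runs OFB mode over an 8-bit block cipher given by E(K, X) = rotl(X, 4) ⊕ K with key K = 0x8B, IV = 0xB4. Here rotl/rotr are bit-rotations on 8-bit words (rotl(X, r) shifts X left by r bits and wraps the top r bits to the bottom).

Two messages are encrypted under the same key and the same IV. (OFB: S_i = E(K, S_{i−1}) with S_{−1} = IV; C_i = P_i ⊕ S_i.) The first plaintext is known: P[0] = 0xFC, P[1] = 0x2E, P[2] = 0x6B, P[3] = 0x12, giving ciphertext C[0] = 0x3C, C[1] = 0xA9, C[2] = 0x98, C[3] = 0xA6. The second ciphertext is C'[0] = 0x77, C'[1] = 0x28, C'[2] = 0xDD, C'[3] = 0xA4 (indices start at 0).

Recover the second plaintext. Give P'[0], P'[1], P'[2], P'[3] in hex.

P'[0] = 0xB7, P'[1] = 0xAF, P'[2] = 0x2E, P'[3] = 0x10

In OFB with a reused IV, both messages share the same keystream S_i, so C_i ⊕ C'_i = P_i ⊕ P'_i and thus P'_i = P_i ⊕ C_i ⊕ C'_i.
P'[0]: 0xFC ⊕ 0x3C ⊕ 0x77 = 0xB7.
P'[1]: 0x2E ⊕ 0xA9 ⊕ 0x28 = 0xAF.
P'[2]: 0x6B ⊕ 0x98 ⊕ 0xDD = 0x2E.
P'[3]: 0x12 ⊕ 0xA6 ⊕ 0xA4 = 0x10.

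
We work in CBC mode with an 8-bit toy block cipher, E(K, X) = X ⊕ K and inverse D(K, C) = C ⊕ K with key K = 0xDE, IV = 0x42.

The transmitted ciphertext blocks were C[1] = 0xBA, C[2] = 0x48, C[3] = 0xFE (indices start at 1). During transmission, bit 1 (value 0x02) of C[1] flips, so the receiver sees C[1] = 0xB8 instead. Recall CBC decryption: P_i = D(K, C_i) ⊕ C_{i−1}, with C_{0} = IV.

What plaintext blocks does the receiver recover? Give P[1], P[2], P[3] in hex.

P[1] = 0x24, P[2] = 0x2E, P[3] = 0x68

Only C[1] changed, to 0xB8. In CBC, a change in C_i garbles P_i and flips the same bit in P_{i+1}. Decrypting the received ciphertext:
P[1]: D(K, 0xB8) = 0x66; 0x66 ⊕ 0x42 = 0x24.
P[2]: D(K, 0x48) = 0x96; 0x96 ⊕ 0xB8 = 0x2E.
P[3]: D(K, 0xFE) = 0x20; 0x20 ⊕ 0x48 = 0x68.
Blocks that differ from the original plaintext: P[1], P[2].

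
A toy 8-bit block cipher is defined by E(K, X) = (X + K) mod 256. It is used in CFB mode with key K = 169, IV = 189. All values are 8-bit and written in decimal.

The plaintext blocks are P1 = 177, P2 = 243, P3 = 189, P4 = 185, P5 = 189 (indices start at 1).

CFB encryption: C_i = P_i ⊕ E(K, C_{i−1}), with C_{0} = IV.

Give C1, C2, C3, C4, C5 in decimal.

C1 = 215, C2 = 115, C3 = 161, C4 = 243, C5 = 33

C1: E(K, 189) = 102; 177 ⊕ 102 = 215.
C2: E(K, 215) = 128; 243 ⊕ 128 = 115.
C3: E(K, 115) = 28; 189 ⊕ 28 = 161.
C4: E(K, 161) = 74; 185 ⊕ 74 = 243.
C5: E(K, 243) = 156; 189 ⊕ 156 = 33.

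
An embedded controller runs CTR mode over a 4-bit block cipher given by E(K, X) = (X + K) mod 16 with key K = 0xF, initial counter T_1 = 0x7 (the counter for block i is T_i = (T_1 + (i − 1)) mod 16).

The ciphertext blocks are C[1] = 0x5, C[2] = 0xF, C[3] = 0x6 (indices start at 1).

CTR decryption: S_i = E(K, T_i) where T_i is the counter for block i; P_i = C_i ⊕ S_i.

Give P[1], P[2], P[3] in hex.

P[1] = 0x3, P[2] = 0x8, P[3] = 0xE

P[1]: T = 0x7, S = E(K, T) = 0x6; 0x5 ⊕ 0x6 = 0x3.
P[2]: T = 0x8, S = E(K, T) = 0x7; 0xF ⊕ 0x7 = 0x8.
P[3]: T = 0x9, S = E(K, T) = 0x8; 0x6 ⊕ 0x8 = 0xE.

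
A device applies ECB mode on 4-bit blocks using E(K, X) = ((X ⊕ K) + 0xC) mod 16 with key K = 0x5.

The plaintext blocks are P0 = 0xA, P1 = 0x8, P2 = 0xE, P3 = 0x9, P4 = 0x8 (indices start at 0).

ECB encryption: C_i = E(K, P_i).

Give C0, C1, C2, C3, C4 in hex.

C0: E(K, 0xA) = 0xB.
C1: E(K, 0x8) = 0x9.
C2: E(K, 0xE) = 0x7.
C3: E(K, 0x9) = 0x8.
C4: E(K, 0x8) = 0x9.

C0 = 0xB, C1 = 0x9, C2 = 0x7, C3 = 0x8, C4 = 0x9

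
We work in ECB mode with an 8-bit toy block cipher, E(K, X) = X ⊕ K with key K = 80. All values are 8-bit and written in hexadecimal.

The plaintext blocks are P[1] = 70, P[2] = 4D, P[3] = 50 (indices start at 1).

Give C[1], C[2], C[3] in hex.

ECB encryption: C_i = E(K, P_i).
C[1]: E(K, 70) = F0.
C[2]: E(K, 4D) = CD.
C[3]: E(K, 50) = D0.

C[1] = F0, C[2] = CD, C[3] = D0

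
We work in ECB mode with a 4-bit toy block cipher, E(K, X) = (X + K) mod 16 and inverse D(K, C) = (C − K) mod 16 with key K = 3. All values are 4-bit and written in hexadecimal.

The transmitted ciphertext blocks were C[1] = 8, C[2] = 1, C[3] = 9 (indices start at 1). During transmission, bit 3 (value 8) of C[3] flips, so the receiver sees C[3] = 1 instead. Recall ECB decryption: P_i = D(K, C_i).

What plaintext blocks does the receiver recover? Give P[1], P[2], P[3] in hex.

P[1] = 5, P[2] = E, P[3] = E

Only C[3] changed, to 1. In ECB, a change in C_i affects only P_i. Decrypting the received ciphertext:
P[1]: D(K, 8) = 5.
P[2]: D(K, 1) = E.
P[3]: D(K, 1) = E.
Blocks that differ from the original plaintext: P[3].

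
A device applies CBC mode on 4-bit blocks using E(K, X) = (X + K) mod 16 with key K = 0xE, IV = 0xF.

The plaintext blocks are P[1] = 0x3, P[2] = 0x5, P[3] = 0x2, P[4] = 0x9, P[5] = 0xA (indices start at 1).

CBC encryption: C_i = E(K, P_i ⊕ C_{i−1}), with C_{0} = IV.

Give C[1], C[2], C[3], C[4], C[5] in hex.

C[1] = 0xA, C[2] = 0xD, C[3] = 0xD, C[4] = 0x2, C[5] = 0x6

C[1]: P[1] ⊕ 0xF = 0xC; E(K, 0xC) = 0xA.
C[2]: P[2] ⊕ 0xA = 0xF; E(K, 0xF) = 0xD.
C[3]: P[3] ⊕ 0xD = 0xF; E(K, 0xF) = 0xD.
C[4]: P[4] ⊕ 0xD = 0x4; E(K, 0x4) = 0x2.
C[5]: P[5] ⊕ 0x2 = 0x8; E(K, 0x8) = 0x6.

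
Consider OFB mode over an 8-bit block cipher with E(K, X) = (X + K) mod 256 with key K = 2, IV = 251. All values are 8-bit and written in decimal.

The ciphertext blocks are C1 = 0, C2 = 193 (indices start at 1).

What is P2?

OFB decryption: S_i = E(K, S_{i−1}) with S_{0} = IV; P_i = C_i ⊕ S_i.
P1: S = E(K, 251) = 253; 0 ⊕ 253 = 253.
P2: S = E(K, 253) = 255; 193 ⊕ 255 = 62.

P2 = 62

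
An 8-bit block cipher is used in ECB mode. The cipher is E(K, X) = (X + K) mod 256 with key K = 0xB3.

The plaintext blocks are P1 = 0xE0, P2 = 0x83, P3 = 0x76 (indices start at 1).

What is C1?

C1 = 0x93

ECB encryption: C_i = E(K, P_i).
C1: E(K, 0xE0) = 0x93.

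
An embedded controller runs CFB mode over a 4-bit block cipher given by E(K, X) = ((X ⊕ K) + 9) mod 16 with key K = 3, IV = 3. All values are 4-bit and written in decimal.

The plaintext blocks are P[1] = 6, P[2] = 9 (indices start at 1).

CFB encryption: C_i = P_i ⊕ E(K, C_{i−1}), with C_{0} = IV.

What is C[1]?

C[1] = 15

C[1]: E(K, 3) = 9; 6 ⊕ 9 = 15.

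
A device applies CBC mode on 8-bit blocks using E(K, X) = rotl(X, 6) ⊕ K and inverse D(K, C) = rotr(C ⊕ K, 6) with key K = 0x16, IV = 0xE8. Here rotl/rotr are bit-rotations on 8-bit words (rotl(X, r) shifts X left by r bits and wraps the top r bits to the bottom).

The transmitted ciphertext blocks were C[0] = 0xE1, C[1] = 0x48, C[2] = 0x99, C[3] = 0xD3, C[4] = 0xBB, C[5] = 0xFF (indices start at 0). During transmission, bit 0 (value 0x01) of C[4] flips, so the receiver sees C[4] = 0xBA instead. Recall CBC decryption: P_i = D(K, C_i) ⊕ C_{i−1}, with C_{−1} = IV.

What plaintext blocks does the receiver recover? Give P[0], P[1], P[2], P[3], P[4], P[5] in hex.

P[0] = 0x37, P[1] = 0x98, P[2] = 0x76, P[3] = 0x8E, P[4] = 0x61, P[5] = 0x1D

Only C[4] changed, to 0xBA. In CBC, a change in C_i garbles P_i and flips the same bit in P_{i+1}. Decrypting the received ciphertext:
P[0]: D(K, 0xE1) = 0xDF; 0xDF ⊕ 0xE8 = 0x37.
P[1]: D(K, 0x48) = 0x79; 0x79 ⊕ 0xE1 = 0x98.
P[2]: D(K, 0x99) = 0x3E; 0x3E ⊕ 0x48 = 0x76.
P[3]: D(K, 0xD3) = 0x17; 0x17 ⊕ 0x99 = 0x8E.
P[4]: D(K, 0xBA) = 0xB2; 0xB2 ⊕ 0xD3 = 0x61.
P[5]: D(K, 0xFF) = 0xA7; 0xA7 ⊕ 0xBA = 0x1D.
Blocks that differ from the original plaintext: P[4], P[5].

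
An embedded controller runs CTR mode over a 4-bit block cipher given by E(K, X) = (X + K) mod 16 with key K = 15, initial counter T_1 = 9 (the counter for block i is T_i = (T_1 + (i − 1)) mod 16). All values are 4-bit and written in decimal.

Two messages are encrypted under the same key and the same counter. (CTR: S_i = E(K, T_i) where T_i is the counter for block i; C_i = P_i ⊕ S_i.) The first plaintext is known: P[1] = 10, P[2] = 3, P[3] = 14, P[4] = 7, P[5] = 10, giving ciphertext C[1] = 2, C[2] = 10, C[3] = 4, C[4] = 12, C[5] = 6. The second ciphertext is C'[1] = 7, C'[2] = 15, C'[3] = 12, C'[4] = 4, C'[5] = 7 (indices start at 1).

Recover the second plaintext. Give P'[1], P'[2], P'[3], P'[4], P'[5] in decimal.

P'[1] = 15, P'[2] = 6, P'[3] = 6, P'[4] = 15, P'[5] = 11

In CTR with a reused counter, both messages share the same keystream S_i, so C_i ⊕ C'_i = P_i ⊕ P'_i and thus P'_i = P_i ⊕ C_i ⊕ C'_i.
P'[1]: 10 ⊕ 2 ⊕ 7 = 15.
P'[2]: 3 ⊕ 10 ⊕ 15 = 6.
P'[3]: 14 ⊕ 4 ⊕ 12 = 6.
P'[4]: 7 ⊕ 12 ⊕ 4 = 15.
P'[5]: 10 ⊕ 6 ⊕ 7 = 11.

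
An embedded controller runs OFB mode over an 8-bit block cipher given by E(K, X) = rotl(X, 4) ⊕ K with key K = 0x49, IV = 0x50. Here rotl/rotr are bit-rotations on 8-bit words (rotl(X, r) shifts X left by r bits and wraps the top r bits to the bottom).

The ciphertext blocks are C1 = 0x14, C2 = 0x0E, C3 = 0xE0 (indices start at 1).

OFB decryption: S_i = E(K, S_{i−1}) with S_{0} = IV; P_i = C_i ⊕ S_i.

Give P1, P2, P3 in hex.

P1: S = E(K, 0x50) = 0x4C; 0x14 ⊕ 0x4C = 0x58.
P2: S = E(K, 0x4C) = 0x8D; 0x0E ⊕ 0x8D = 0x83.
P3: S = E(K, 0x8D) = 0x91; 0xE0 ⊕ 0x91 = 0x71.

P1 = 0x58, P2 = 0x83, P3 = 0x71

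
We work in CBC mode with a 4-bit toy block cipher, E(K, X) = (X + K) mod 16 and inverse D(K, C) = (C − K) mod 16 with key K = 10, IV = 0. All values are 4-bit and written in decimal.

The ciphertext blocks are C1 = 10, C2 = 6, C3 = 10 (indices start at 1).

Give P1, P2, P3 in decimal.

P1 = 0, P2 = 6, P3 = 6

CBC decryption: P_i = D(K, C_i) ⊕ C_{i−1}, with C_{0} = IV.
P1: D(K, 10) = 0; 0 ⊕ 0 = 0.
P2: D(K, 6) = 12; 12 ⊕ 10 = 6.
P3: D(K, 10) = 0; 0 ⊕ 6 = 6.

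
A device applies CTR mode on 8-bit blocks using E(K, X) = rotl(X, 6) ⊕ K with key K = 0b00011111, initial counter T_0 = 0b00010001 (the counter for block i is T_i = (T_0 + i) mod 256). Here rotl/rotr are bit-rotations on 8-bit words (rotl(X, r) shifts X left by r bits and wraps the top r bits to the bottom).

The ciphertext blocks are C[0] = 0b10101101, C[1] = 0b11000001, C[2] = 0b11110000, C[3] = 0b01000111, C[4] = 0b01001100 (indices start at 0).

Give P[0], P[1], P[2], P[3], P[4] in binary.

CTR decryption: S_i = E(K, T_i) where T_i is the counter for block i; P_i = C_i ⊕ S_i.
P[0]: T = 0b00010001, S = E(K, T) = 0b01011011; 0b10101101 ⊕ 0b01011011 = 0b11110110.
P[1]: T = 0b00010010, S = E(K, T) = 0b10011011; 0b11000001 ⊕ 0b10011011 = 0b01011010.
P[2]: T = 0b00010011, S = E(K, T) = 0b11011011; 0b11110000 ⊕ 0b11011011 = 0b00101011.
P[3]: T = 0b00010100, S = E(K, T) = 0b00011010; 0b01000111 ⊕ 0b00011010 = 0b01011101.
P[4]: T = 0b00010101, S = E(K, T) = 0b01011010; 0b01001100 ⊕ 0b01011010 = 0b00010110.

P[0] = 0b11110110, P[1] = 0b01011010, P[2] = 0b00101011, P[3] = 0b01011101, P[4] = 0b00010110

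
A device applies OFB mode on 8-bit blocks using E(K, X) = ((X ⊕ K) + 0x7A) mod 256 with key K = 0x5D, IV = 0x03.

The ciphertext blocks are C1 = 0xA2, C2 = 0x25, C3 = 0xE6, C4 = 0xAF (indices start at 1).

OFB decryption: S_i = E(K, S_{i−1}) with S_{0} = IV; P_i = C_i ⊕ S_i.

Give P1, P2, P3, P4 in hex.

P1 = 0x7A, P2 = 0xDA, P3 = 0xFA, P4 = 0x14

P1: S = E(K, 0x03) = 0xD8; 0xA2 ⊕ 0xD8 = 0x7A.
P2: S = E(K, 0xD8) = 0xFF; 0x25 ⊕ 0xFF = 0xDA.
P3: S = E(K, 0xFF) = 0x1C; 0xE6 ⊕ 0x1C = 0xFA.
P4: S = E(K, 0x1C) = 0xBB; 0xAF ⊕ 0xBB = 0x14.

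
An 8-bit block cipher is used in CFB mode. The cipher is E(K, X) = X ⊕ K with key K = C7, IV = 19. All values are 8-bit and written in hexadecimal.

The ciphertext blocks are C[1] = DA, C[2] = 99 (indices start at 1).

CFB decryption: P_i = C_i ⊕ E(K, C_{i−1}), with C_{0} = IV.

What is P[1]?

P[1]: E(K, 19) = DE; DA ⊕ DE = 04.

P[1] = 04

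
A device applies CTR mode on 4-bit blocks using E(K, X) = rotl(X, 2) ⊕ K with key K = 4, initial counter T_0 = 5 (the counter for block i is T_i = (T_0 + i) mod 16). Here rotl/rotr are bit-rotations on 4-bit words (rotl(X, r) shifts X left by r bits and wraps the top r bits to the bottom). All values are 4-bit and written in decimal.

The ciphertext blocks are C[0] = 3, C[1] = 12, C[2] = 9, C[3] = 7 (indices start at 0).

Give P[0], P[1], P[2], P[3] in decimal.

P[0] = 2, P[1] = 1, P[2] = 0, P[3] = 1

CTR decryption: S_i = E(K, T_i) where T_i is the counter for block i; P_i = C_i ⊕ S_i.
P[0]: T = 5, S = E(K, T) = 1; 3 ⊕ 1 = 2.
P[1]: T = 6, S = E(K, T) = 13; 12 ⊕ 13 = 1.
P[2]: T = 7, S = E(K, T) = 9; 9 ⊕ 9 = 0.
P[3]: T = 8, S = E(K, T) = 6; 7 ⊕ 6 = 1.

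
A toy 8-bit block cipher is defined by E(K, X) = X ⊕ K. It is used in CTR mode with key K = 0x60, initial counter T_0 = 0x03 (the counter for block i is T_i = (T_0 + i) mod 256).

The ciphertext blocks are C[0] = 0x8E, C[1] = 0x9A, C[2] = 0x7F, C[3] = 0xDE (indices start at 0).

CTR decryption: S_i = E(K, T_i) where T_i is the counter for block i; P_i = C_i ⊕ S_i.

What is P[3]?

P[3]: T = 0x06, S = E(K, T) = 0x66; 0xDE ⊕ 0x66 = 0xB8.

P[3] = 0xB8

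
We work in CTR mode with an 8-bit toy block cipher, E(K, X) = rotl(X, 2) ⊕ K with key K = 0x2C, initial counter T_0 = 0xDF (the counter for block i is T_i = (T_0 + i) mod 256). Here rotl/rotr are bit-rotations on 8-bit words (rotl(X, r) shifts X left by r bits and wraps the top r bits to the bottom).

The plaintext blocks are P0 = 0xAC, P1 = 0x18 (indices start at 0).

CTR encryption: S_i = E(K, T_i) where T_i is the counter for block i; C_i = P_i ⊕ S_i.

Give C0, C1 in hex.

C0: T = 0xDF, S = E(K, T) = 0x53; 0xAC ⊕ 0x53 = 0xFF.
C1: T = 0xE0, S = E(K, T) = 0xAF; 0x18 ⊕ 0xAF = 0xB7.

C0 = 0xFF, C1 = 0xB7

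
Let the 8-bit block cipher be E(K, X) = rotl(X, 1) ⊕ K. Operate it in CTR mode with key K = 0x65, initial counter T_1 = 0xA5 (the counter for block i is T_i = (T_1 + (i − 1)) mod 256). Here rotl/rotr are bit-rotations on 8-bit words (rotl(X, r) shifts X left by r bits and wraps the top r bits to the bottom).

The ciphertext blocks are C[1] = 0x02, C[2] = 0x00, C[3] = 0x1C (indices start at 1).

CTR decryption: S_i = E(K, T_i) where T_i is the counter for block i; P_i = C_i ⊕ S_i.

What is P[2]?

P[2] = 0x28

P[2]: T = 0xA6, S = E(K, T) = 0x28; 0x00 ⊕ 0x28 = 0x28.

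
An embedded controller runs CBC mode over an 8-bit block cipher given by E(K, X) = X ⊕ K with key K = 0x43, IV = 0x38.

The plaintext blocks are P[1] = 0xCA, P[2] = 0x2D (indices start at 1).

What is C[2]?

C[2] = 0xDF

CBC encryption: C_i = E(K, P_i ⊕ C_{i−1}), with C_{0} = IV.
C[1]: P[1] ⊕ 0x38 = 0xF2; E(K, 0xF2) = 0xB1.
C[2]: P[2] ⊕ 0xB1 = 0x9C; E(K, 0x9C) = 0xDF.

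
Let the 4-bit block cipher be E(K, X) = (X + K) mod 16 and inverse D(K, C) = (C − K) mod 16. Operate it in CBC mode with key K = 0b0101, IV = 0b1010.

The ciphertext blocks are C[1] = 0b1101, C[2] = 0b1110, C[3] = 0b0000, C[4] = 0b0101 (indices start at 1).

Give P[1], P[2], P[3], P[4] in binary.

CBC decryption: P_i = D(K, C_i) ⊕ C_{i−1}, with C_{0} = IV.
P[1]: D(K, 0b1101) = 0b1000; 0b1000 ⊕ 0b1010 = 0b0010.
P[2]: D(K, 0b1110) = 0b1001; 0b1001 ⊕ 0b1101 = 0b0100.
P[3]: D(K, 0b0000) = 0b1011; 0b1011 ⊕ 0b1110 = 0b0101.
P[4]: D(K, 0b0101) = 0b0000; 0b0000 ⊕ 0b0000 = 0b0000.

P[1] = 0b0010, P[2] = 0b0100, P[3] = 0b0101, P[4] = 0b0000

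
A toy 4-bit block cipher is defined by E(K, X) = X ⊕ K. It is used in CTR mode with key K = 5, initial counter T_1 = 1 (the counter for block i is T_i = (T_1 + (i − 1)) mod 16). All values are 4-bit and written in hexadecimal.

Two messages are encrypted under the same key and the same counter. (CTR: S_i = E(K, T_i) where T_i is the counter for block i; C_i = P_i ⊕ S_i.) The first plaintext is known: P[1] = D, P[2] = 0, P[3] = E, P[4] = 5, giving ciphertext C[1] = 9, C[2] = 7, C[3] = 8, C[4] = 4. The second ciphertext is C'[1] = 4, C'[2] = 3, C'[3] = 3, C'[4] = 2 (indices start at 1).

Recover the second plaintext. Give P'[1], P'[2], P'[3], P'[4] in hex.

P'[1] = 0, P'[2] = 4, P'[3] = 5, P'[4] = 3

In CTR with a reused counter, both messages share the same keystream S_i, so C_i ⊕ C'_i = P_i ⊕ P'_i and thus P'_i = P_i ⊕ C_i ⊕ C'_i.
P'[1]: D ⊕ 9 ⊕ 4 = 0.
P'[2]: 0 ⊕ 7 ⊕ 3 = 4.
P'[3]: E ⊕ 8 ⊕ 3 = 5.
P'[4]: 5 ⊕ 4 ⊕ 2 = 3.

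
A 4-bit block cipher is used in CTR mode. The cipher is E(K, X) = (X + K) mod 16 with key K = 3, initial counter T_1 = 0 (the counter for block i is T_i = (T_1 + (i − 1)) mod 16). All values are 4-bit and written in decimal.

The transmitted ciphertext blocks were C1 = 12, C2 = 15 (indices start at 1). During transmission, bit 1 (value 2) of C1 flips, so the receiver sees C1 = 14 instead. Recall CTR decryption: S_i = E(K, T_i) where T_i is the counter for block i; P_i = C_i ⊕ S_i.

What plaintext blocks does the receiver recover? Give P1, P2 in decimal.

Only C1 changed, to 14. In CTR, a change in C_i flips the same bit in P_i only; the keystream is unaffected. Decrypting the received ciphertext:
P1: T = 0, S = E(K, T) = 3; 14 ⊕ 3 = 13.
P2: T = 1, S = E(K, T) = 4; 15 ⊕ 4 = 11.
Blocks that differ from the original plaintext: P1.

P1 = 13, P2 = 11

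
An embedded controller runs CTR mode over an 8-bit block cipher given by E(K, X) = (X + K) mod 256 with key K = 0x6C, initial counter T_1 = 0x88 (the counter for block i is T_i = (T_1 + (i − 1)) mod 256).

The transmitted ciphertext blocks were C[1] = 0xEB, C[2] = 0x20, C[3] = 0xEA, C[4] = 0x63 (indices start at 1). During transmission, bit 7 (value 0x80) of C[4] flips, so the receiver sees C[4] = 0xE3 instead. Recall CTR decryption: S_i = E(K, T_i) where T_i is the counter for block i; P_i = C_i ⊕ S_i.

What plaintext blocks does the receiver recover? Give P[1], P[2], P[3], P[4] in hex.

Only C[4] changed, to 0xE3. In CTR, a change in C_i flips the same bit in P_i only; the keystream is unaffected. Decrypting the received ciphertext:
P[1]: T = 0x88, S = E(K, T) = 0xF4; 0xEB ⊕ 0xF4 = 0x1F.
P[2]: T = 0x89, S = E(K, T) = 0xF5; 0x20 ⊕ 0xF5 = 0xD5.
P[3]: T = 0x8A, S = E(K, T) = 0xF6; 0xEA ⊕ 0xF6 = 0x1C.
P[4]: T = 0x8B, S = E(K, T) = 0xF7; 0xE3 ⊕ 0xF7 = 0x14.
Blocks that differ from the original plaintext: P[4].

P[1] = 0x1F, P[2] = 0xD5, P[3] = 0x1C, P[4] = 0x14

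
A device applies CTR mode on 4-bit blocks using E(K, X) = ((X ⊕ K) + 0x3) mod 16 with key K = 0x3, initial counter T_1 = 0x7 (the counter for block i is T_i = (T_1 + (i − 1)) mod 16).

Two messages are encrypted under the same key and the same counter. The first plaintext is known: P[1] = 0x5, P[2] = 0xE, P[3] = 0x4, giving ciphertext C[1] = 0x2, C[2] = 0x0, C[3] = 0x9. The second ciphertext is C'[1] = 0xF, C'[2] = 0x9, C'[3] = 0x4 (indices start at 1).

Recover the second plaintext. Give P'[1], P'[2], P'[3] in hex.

In CTR with a reused counter, both messages share the same keystream S_i, so C_i ⊕ C'_i = P_i ⊕ P'_i and thus P'_i = P_i ⊕ C_i ⊕ C'_i.
P'[1]: 0x5 ⊕ 0x2 ⊕ 0xF = 0x8.
P'[2]: 0xE ⊕ 0x0 ⊕ 0x9 = 0x7.
P'[3]: 0x4 ⊕ 0x9 ⊕ 0x4 = 0x9.

P'[1] = 0x8, P'[2] = 0x7, P'[3] = 0x9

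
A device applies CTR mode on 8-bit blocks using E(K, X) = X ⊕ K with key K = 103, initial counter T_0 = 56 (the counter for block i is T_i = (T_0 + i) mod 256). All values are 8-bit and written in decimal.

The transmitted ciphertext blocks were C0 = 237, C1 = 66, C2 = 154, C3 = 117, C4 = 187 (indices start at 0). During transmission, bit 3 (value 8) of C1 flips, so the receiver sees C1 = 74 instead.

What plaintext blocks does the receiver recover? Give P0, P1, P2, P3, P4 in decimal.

CTR decryption: S_i = E(K, T_i) where T_i is the counter for block i; P_i = C_i ⊕ S_i.
Only C1 changed, to 74. In CTR, a change in C_i flips the same bit in P_i only; the keystream is unaffected. Decrypting the received ciphertext:
P0: T = 56, S = E(K, T) = 95; 237 ⊕ 95 = 178.
P1: T = 57, S = E(K, T) = 94; 74 ⊕ 94 = 20.
P2: T = 58, S = E(K, T) = 93; 154 ⊕ 93 = 199.
P3: T = 59, S = E(K, T) = 92; 117 ⊕ 92 = 41.
P4: T = 60, S = E(K, T) = 91; 187 ⊕ 91 = 224.
Blocks that differ from the original plaintext: P1.

P0 = 178, P1 = 20, P2 = 199, P3 = 41, P4 = 224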